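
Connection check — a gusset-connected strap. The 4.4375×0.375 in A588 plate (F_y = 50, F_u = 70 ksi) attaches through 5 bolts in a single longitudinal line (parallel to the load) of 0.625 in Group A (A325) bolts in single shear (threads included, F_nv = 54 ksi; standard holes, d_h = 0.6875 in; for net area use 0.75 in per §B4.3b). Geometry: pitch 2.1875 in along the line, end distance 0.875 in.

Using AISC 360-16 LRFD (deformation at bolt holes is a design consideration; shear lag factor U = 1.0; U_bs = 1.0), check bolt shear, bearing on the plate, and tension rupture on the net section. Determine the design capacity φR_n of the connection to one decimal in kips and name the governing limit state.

Bolt shear: A_b = π(0.625)²/4 = 0.3068 in². φR_n = 0.75 × 54 × 0.3068 × 5 × 1 = 62.1 kips.
Bearing (0.375 in plate, F_u = 70 ksi): end bolts L_c = 0.875 − 0.6875/2 = 0.53125, R_n = min(1.2×0.53125×0.375×70, 2.4×0.625×0.375×70) = 16.734 kips/bolt; interior L_c = 2.1875 − 0.6875 = 1.5, R_n = 39.375 kips/bolt. φR_n = 0.75 × (1×16.734 + 4×39.375) = 130.7 kips.
Tension rupture (net): A_n = (4.4375 − 1×0.75)×0.375 = 1.3828 in² (U = 1.0, A_e = A_n). φR_n = 0.75 × 70 × 1.3828 = 72.6 kips.
Governing: min(62.1, 130.7, 72.6) = 62.1 kips → bolt shear.

62.1 kips (bolt shear governs)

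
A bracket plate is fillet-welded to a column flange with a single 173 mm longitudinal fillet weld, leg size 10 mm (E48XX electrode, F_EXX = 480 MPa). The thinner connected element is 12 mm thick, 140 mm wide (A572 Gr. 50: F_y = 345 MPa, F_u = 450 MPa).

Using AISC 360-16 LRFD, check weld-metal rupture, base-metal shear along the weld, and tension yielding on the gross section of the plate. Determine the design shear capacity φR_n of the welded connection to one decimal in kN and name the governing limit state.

264.2 kN (weld metal governs)

Weld metal: throat = 0.707×10 = 7.07 mm, L = 173 mm. φR_n = 0.75 × 0.6 × 480 × 7.07 × 173 = 264.2 kN.
Base metal shear (12 mm plate): yield φR_n = 1.0×0.6×345×12×173 = 429.7 kN; rupture φR_n = 0.75×0.6×450×12×173 = 420.4 kN; take 420.4 kN (rupture).
Tension yield (gross): A_g = 140×12 = 1680 mm². φR_n = 0.90 × 345 × 1680 = 521.6 kN.
Governing: min(264.2, 420.4, 521.6) = 264.2 kN → weld metal.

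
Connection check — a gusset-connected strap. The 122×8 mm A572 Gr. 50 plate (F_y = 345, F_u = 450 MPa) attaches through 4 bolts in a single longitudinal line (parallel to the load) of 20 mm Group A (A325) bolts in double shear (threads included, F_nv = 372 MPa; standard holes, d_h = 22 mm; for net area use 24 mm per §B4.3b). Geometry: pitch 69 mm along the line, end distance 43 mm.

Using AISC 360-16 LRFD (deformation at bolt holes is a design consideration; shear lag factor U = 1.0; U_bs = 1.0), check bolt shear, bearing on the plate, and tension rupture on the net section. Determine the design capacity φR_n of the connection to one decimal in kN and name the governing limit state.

Bolt shear: A_b = π(20)²/4 = 314.16 mm². φR_n = 0.75 × 372 × 314.16 × 4 × 2 = 701.2 kN.
Bearing (8 mm plate, F_u = 450 MPa): end bolts L_c = 43 − 22/2 = 32, R_n = min(1.2×32×8×450, 2.4×20×8×450) = 138.24 kN/bolt; interior L_c = 69 − 22 = 47, R_n = 172.8 kN/bolt. φR_n = 0.75 × (1×138.24 + 3×172.8) = 492.5 kN.
Tension rupture (net): A_n = (122 − 1×24)×8 = 784 mm² (U = 1.0, A_e = A_n). φR_n = 0.75 × 450 × 784 = 264.6 kN.
Governing: min(701.2, 492.5, 264.6) = 264.6 kN → net-section rupture.

264.6 kN (net-section rupture governs)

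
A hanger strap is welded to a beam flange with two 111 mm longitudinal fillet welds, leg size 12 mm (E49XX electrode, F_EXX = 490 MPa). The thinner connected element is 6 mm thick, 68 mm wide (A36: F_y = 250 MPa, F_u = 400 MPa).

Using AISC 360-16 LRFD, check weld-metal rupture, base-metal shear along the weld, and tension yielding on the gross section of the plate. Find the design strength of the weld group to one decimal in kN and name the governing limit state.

Weld metal: throat = 0.707×12 = 8.484 mm, L = 2×111 = 222 mm. φR_n = 0.75 × 0.6 × 490 × 8.484 × 222 = 415.3 kN.
Base metal shear (6 mm plate): yield φR_n = 1.0×0.6×250×6×222 = 199.8 kN; rupture φR_n = 0.75×0.6×400×6×222 = 239.8 kN; take 199.8 kN (yield).
Tension yield (gross): A_g = 68×6 = 408 mm². φR_n = 0.90 × 250 × 408 = 91.8 kN.
Governing: min(415.3, 199.8, 91.8) = 91.8 kN → gross-section yield.

91.8 kN (gross-section yield governs)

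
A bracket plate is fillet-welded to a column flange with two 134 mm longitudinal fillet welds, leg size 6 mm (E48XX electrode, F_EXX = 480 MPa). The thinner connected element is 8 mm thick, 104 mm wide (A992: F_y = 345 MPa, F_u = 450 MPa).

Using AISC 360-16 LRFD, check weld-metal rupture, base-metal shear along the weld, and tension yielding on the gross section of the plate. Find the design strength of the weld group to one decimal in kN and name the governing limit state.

245.6 kN (weld metal governs)

Weld metal: throat = 0.707×6 = 4.242 mm, L = 2×134 = 268 mm. φR_n = 0.75 × 0.6 × 480 × 4.242 × 268 = 245.6 kN.
Base metal shear (8 mm plate): yield φR_n = 1.0×0.6×345×8×268 = 443.8 kN; rupture φR_n = 0.75×0.6×450×8×268 = 434.2 kN; take 434.2 kN (rupture).
Tension yield (gross): A_g = 104×8 = 832 mm². φR_n = 0.90 × 345 × 832 = 258.3 kN.
Governing: min(245.6, 434.2, 258.3) = 245.6 kN → weld metal.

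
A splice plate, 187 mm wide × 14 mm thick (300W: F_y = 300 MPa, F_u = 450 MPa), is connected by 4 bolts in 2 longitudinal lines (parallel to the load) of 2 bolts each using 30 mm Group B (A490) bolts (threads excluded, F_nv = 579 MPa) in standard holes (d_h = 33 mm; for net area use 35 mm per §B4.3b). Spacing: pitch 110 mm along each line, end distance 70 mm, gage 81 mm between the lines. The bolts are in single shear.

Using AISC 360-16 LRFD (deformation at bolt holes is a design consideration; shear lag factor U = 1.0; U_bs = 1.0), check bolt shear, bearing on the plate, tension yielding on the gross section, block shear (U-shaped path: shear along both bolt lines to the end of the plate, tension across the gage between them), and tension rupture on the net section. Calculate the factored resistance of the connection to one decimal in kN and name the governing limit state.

Bolt shear: A_b = π(30)²/4 = 706.86 mm². φR_n = 0.75 × 579 × 706.86 × 4 × 1 = 1227.8 kN.
Bearing (14 mm plate, F_u = 450 MPa): end bolts L_c = 70 − 33/2 = 53.5, R_n = min(1.2×53.5×14×450, 2.4×30×14×450) = 404.46 kN/bolt; interior L_c = 110 − 33 = 77, R_n = 453.6 kN/bolt. φR_n = 0.75 × (2×404.46 + 2×453.6) = 1287.1 kN.
Tension yield (gross): A_g = 187×14 = 2618 mm². φR_n = 0.90 × 300 × 2618 = 706.9 kN.
Block shear: shear path 2×[70+1×110] = 2×180 mm, A_gv = 5040, A_nv = 2×(180 − 1.5×35)×14 = 3570 mm²; tension across gage: (81 − 1×35)×14 = 644 mm². R_n = min(0.6×450×3570, 0.6×300×5040) + 1.0×450×644 = min(963.9, 907.2) + 289.8 = 1197 kN. φR_n = 0.75 × 1197 = 897.8 kN.
Tension rupture (net): A_n = (187 − 2×35)×14 = 1638 mm² (U = 1.0, A_e = A_n). φR_n = 0.75 × 450 × 1638 = 552.8 kN.
Governing: min(1227.8, 1287.1, 706.9, 897.8, 552.8) = 552.8 kN → net-section rupture.

552.8 kN (net-section rupture governs)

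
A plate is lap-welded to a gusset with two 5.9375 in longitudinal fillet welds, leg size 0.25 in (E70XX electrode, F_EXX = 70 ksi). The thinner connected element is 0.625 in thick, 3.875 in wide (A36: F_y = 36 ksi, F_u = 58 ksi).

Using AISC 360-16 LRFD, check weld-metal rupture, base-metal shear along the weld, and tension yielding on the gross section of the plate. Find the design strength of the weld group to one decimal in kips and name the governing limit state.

66.1 kips (weld metal governs)

Weld metal: throat = 0.707×0.25 = 0.17675 in, L = 2×5.9375 = 11.875 in. φR_n = 0.75 × 0.6 × 70 × 0.17675 × 11.875 = 66.1 kips.
Base metal shear (0.625 in plate): yield φR_n = 1.0×0.6×36×0.625×11.875 = 160.3 kips; rupture φR_n = 0.75×0.6×58×0.625×11.875 = 193.7 kips; take 160.3 kips (yield).
Tension yield (gross): A_g = 3.875×0.625 = 2.4219 in². φR_n = 0.90 × 36 × 2.4219 = 78.5 kips.
Governing: min(66.1, 160.3, 78.5) = 66.1 kips → weld metal.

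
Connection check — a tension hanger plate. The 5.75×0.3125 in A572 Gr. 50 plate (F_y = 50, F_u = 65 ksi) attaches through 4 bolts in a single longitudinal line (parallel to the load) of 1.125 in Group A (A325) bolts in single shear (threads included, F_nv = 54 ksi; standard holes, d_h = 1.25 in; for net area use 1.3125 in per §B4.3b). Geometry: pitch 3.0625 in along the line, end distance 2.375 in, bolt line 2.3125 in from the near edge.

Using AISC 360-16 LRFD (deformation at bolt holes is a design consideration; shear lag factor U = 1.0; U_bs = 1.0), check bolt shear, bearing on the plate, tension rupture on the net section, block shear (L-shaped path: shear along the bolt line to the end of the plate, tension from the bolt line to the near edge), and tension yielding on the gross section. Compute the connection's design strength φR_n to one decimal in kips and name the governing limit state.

Bolt shear: A_b = π(1.125)²/4 = 0.99402 in². φR_n = 0.75 × 54 × 0.99402 × 4 × 1 = 161.0 kips.
Bearing (0.3125 in plate, F_u = 65 ksi): end bolts L_c = 2.375 − 1.25/2 = 1.75, R_n = min(1.2×1.75×0.3125×65, 2.4×1.125×0.3125×65) = 42.656 kips/bolt; interior L_c = 3.0625 − 1.25 = 1.8125, R_n = 44.18 kips/bolt. φR_n = 0.75 × (1×42.656 + 3×44.18) = 131.4 kips.
Tension rupture (net): A_n = (5.75 − 1×1.3125)×0.3125 = 1.3867 in² (U = 1.0, A_e = A_n). φR_n = 0.75 × 65 × 1.3867 = 67.6 kips.
Block shear: shear path 1×[2.375+3×3.0625] = 1×11.5625 in, A_gv = 3.6133, A_nv = 1×(11.5625 − 3.5×1.3125)×0.3125 = 2.1777 in²; tension to near edge: (2.3125 − 0.5×1.3125)×0.3125 = 0.51758 in². R_n = min(0.6×65×2.1777, 0.6×50×3.6133) + 1.0×65×0.51758 = min(84.93, 108.4) + 33.643 = 118.57 kips. φR_n = 0.75 × 118.57 = 88.9 kips.
Tension yield (gross): A_g = 5.75×0.3125 = 1.7969 in². φR_n = 0.90 × 50 × 1.7969 = 80.9 kips.
Governing: min(161.0, 131.4, 67.6, 88.9, 80.9) = 67.6 kips → net-section rupture.

67.6 kips (net-section rupture governs)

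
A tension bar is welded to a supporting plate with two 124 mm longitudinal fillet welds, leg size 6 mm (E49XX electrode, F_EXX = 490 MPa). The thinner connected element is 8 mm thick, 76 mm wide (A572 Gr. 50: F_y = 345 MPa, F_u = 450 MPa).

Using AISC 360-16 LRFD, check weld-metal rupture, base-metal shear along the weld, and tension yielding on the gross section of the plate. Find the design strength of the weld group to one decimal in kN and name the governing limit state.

188.8 kN (gross-section yield governs)

Weld metal: throat = 0.707×6 = 4.242 mm, L = 2×124 = 248 mm. φR_n = 0.75 × 0.6 × 490 × 4.242 × 248 = 232.0 kN.
Base metal shear (8 mm plate): yield φR_n = 1.0×0.6×345×8×248 = 410.7 kN; rupture φR_n = 0.75×0.6×450×8×248 = 401.8 kN; take 401.8 kN (rupture).
Tension yield (gross): A_g = 76×8 = 608 mm². φR_n = 0.90 × 345 × 608 = 188.8 kN.
Governing: min(232.0, 401.8, 188.8) = 188.8 kN → gross-section yield.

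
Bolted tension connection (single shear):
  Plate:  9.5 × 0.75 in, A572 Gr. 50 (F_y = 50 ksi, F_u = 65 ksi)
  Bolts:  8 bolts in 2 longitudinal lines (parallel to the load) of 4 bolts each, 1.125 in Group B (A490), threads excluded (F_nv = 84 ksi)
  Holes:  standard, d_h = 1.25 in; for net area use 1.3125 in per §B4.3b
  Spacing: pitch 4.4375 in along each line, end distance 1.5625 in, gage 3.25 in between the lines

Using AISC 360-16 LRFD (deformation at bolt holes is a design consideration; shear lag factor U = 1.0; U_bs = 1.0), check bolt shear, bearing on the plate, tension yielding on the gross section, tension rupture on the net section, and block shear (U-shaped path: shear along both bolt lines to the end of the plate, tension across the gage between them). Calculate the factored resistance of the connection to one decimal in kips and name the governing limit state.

Bolt shear: A_b = π(1.125)²/4 = 0.99402 in². φR_n = 0.75 × 84 × 0.99402 × 8 × 1 = 501.0 kips.
Bearing (0.75 in plate, F_u = 65 ksi): end bolts L_c = 1.5625 − 1.25/2 = 0.9375, R_n = min(1.2×0.9375×0.75×65, 2.4×1.125×0.75×65) = 54.844 kips/bolt; interior L_c = 4.4375 − 1.25 = 3.1875, R_n = 131.63 kips/bolt. φR_n = 0.75 × (2×54.844 + 6×131.63) = 674.6 kips.
Tension yield (gross): A_g = 9.5×0.75 = 7.125 in². φR_n = 0.90 × 50 × 7.125 = 320.6 kips.
Tension rupture (net): A_n = (9.5 − 2×1.3125)×0.75 = 5.1563 in² (U = 1.0, A_e = A_n). φR_n = 0.75 × 65 × 5.1563 = 251.4 kips.
Block shear: shear path 2×[1.5625+3×4.4375] = 2×14.875 in, A_gv = 22.313, A_nv = 2×(14.875 − 3.5×1.3125)×0.75 = 15.422 in²; tension across gage: (3.25 − 1×1.3125)×0.75 = 1.4531 in². R_n = min(0.6×65×15.422, 0.6×50×22.313) + 1.0×65×1.4531 = min(601.46, 669.39) + 94.452 = 695.91 kips. φR_n = 0.75 × 695.91 = 521.9 kips.
Governing: min(501.0, 674.6, 320.6, 251.4, 521.9) = 251.4 kips → net-section rupture.

251.4 kips (net-section rupture governs)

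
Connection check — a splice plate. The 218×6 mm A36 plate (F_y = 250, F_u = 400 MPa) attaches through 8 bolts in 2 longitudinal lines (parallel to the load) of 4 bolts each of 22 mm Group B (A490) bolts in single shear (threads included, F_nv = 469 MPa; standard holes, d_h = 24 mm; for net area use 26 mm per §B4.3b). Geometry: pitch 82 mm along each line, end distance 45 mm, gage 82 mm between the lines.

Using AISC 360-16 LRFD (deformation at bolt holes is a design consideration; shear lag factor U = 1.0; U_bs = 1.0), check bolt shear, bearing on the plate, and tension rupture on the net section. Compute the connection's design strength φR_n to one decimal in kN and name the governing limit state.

298.8 kN (net-section rupture governs)

Bolt shear: A_b = π(22)²/4 = 380.13 mm². φR_n = 0.75 × 469 × 380.13 × 8 × 1 = 1069.7 kN.
Bearing (6 mm plate, F_u = 400 MPa): end bolts L_c = 45 − 24/2 = 33, R_n = min(1.2×33×6×400, 2.4×22×6×400) = 95.04 kN/bolt; interior L_c = 82 − 24 = 58, R_n = 126.72 kN/bolt. φR_n = 0.75 × (2×95.04 + 6×126.72) = 712.8 kN.
Tension rupture (net): A_n = (218 − 2×26)×6 = 996 mm² (U = 1.0, A_e = A_n). φR_n = 0.75 × 400 × 996 = 298.8 kN.
Governing: min(1069.7, 712.8, 298.8) = 298.8 kN → net-section rupture.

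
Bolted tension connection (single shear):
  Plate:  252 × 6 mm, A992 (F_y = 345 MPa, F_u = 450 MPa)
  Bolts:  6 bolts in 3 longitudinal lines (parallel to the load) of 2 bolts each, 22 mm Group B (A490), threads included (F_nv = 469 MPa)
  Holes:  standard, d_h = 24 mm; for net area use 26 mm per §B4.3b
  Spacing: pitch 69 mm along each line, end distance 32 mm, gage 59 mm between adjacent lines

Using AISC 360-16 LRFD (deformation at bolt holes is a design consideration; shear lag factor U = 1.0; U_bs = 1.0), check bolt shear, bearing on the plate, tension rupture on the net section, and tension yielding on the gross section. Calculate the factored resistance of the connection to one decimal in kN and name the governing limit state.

352.4 kN (net-section rupture governs)

Bolt shear: A_b = π(22)²/4 = 380.13 mm². φR_n = 0.75 × 469 × 380.13 × 6 × 1 = 802.3 kN.
Bearing (6 mm plate, F_u = 450 MPa): end bolts L_c = 32 − 24/2 = 20, R_n = min(1.2×20×6×450, 2.4×22×6×450) = 64.8 kN/bolt; interior L_c = 69 − 24 = 45, R_n = 142.56 kN/bolt. φR_n = 0.75 × (3×64.8 + 3×142.56) = 466.6 kN.
Tension rupture (net): A_n = (252 − 3×26)×6 = 1044 mm² (U = 1.0, A_e = A_n). φR_n = 0.75 × 450 × 1044 = 352.4 kN.
Tension yield (gross): A_g = 252×6 = 1512 mm². φR_n = 0.90 × 345 × 1512 = 469.5 kN.
Governing: min(802.3, 466.6, 352.4, 469.5) = 352.4 kN → net-section rupture.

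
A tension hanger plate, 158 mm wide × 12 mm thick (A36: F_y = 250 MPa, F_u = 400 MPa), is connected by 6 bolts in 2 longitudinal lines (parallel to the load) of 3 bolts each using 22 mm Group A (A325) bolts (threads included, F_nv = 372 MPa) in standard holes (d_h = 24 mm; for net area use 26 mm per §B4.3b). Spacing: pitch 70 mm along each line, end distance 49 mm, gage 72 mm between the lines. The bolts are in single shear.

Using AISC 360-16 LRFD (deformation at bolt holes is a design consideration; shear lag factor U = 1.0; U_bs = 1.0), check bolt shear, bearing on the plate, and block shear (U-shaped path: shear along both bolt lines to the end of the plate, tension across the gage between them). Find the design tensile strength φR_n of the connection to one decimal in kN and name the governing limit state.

Bolt shear: A_b = π(22)²/4 = 380.13 mm². φR_n = 0.75 × 372 × 380.13 × 6 × 1 = 636.3 kN.
Bearing (12 mm plate, F_u = 400 MPa): end bolts L_c = 49 − 24/2 = 37, R_n = min(1.2×37×12×400, 2.4×22×12×400) = 213.12 kN/bolt; interior L_c = 70 − 24 = 46, R_n = 253.44 kN/bolt. φR_n = 0.75 × (2×213.12 + 4×253.44) = 1080.0 kN.
Block shear: shear path 2×[49+2×70] = 2×189 mm, A_gv = 4536, A_nv = 2×(189 − 2.5×26)×12 = 2976 mm²; tension across gage: (72 − 1×26)×12 = 552 mm². R_n = min(0.6×400×2976, 0.6×250×4536) + 1.0×400×552 = min(714.24, 680.4) + 220.8 = 901.2 kN. φR_n = 0.75 × 901.2 = 675.9 kN.
Governing: min(636.3, 1080.0, 675.9) = 636.3 kN → bolt shear.

636.3 kN (bolt shear governs)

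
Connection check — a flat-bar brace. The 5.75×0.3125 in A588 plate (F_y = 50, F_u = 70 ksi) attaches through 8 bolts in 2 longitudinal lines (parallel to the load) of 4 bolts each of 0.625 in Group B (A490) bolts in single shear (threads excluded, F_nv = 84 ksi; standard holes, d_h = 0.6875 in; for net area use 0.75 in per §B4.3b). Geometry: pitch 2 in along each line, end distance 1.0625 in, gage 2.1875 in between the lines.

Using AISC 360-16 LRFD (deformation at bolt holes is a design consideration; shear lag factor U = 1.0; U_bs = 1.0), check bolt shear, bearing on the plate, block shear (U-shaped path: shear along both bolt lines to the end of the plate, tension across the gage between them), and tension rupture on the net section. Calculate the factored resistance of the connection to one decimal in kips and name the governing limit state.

Bolt shear: A_b = π(0.625)²/4 = 0.3068 in². φR_n = 0.75 × 84 × 0.3068 × 8 × 1 = 154.6 kips.
Bearing (0.3125 in plate, F_u = 70 ksi): end bolts L_c = 1.0625 − 0.6875/2 = 0.71875, R_n = min(1.2×0.71875×0.3125×70, 2.4×0.625×0.3125×70) = 18.867 kips/bolt; interior L_c = 2 − 0.6875 = 1.3125, R_n = 32.813 kips/bolt. φR_n = 0.75 × (2×18.867 + 6×32.813) = 176.0 kips.
Block shear: shear path 2×[1.0625+3×2] = 2×7.0625 in, A_gv = 4.4141, A_nv = 2×(7.0625 − 3.5×0.75)×0.3125 = 2.7734 in²; tension across gage: (2.1875 − 1×0.75)×0.3125 = 0.44922 in². R_n = min(0.6×70×2.7734, 0.6×50×4.4141) + 1.0×70×0.44922 = min(116.48, 132.42) + 31.445 = 147.93 kips. φR_n = 0.75 × 147.93 = 110.9 kips.
Tension rupture (net): A_n = (5.75 − 2×0.75)×0.3125 = 1.3281 in² (U = 1.0, A_e = A_n). φR_n = 0.75 × 70 × 1.3281 = 69.7 kips.
Governing: min(154.6, 176.0, 110.9, 69.7) = 69.7 kips → net-section rupture.

69.7 kips (net-section rupture governs)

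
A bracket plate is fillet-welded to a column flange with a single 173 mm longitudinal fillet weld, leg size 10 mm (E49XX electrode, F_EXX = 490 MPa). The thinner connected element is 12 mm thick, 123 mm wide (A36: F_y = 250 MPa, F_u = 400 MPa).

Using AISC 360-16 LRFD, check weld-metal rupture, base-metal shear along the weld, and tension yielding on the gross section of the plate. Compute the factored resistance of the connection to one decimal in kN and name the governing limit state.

269.7 kN (weld metal governs)

Weld metal: throat = 0.707×10 = 7.07 mm, L = 173 mm. φR_n = 0.75 × 0.6 × 490 × 7.07 × 173 = 269.7 kN.
Base metal shear (12 mm plate): yield φR_n = 1.0×0.6×250×12×173 = 311.4 kN; rupture φR_n = 0.75×0.6×400×12×173 = 373.7 kN; take 311.4 kN (yield).
Tension yield (gross): A_g = 123×12 = 1476 mm². φR_n = 0.90 × 250 × 1476 = 332.1 kN.
Governing: min(269.7, 311.4, 332.1) = 269.7 kN → weld metal.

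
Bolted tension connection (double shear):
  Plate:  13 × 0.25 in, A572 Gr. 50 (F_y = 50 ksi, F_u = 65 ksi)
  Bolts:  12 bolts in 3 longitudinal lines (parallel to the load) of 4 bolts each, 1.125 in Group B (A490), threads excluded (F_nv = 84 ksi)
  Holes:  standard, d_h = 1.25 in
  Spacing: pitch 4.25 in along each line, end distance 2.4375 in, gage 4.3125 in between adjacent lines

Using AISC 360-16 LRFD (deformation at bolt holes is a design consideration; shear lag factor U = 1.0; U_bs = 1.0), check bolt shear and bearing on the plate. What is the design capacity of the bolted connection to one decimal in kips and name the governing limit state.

Bolt shear: A_b = π(1.125)²/4 = 0.99402 in². φR_n = 0.75 × 84 × 0.99402 × 12 × 2 = 1503.0 kips.
Bearing (0.25 in plate, F_u = 65 ksi): end bolts L_c = 2.4375 − 1.25/2 = 1.8125, R_n = min(1.2×1.8125×0.25×65, 2.4×1.125×0.25×65) = 35.344 kips/bolt; interior L_c = 4.25 − 1.25 = 3, R_n = 43.875 kips/bolt. φR_n = 0.75 × (3×35.344 + 9×43.875) = 375.7 kips.
Governing: min(1503.0, 375.7) = 375.7 kips → bearing.

375.7 kips (bearing governs)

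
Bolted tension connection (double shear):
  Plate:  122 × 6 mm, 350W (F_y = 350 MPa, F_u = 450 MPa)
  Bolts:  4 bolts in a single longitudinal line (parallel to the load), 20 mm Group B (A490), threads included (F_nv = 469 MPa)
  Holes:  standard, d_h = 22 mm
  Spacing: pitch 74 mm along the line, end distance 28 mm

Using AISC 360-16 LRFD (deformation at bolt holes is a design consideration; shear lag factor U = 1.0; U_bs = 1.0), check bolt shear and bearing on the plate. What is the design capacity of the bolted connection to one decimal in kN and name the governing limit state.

332.9 kN (bearing governs)

Bolt shear: A_b = π(20)²/4 = 314.16 mm². φR_n = 0.75 × 469 × 314.16 × 4 × 2 = 884.0 kN.
Bearing (6 mm plate, F_u = 450 MPa): end bolts L_c = 28 − 22/2 = 17, R_n = min(1.2×17×6×450, 2.4×20×6×450) = 55.08 kN/bolt; interior L_c = 74 − 22 = 52, R_n = 129.6 kN/bolt. φR_n = 0.75 × (1×55.08 + 3×129.6) = 332.9 kN.
Governing: min(884.0, 332.9) = 332.9 kN → bearing.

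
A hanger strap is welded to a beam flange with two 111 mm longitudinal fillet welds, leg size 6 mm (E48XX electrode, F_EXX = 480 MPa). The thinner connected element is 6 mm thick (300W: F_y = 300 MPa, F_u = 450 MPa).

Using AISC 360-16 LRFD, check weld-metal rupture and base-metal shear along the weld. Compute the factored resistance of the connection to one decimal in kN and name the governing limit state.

Weld metal: throat = 0.707×6 = 4.242 mm, L = 2×111 = 222 mm. φR_n = 0.75 × 0.6 × 480 × 4.242 × 222 = 203.4 kN.
Base metal shear (6 mm plate): yield φR_n = 1.0×0.6×300×6×222 = 239.8 kN; rupture φR_n = 0.75×0.6×450×6×222 = 269.7 kN; take 239.8 kN (yield).
Governing: min(203.4, 239.8) = 203.4 kN → weld metal.

203.4 kN (weld metal governs)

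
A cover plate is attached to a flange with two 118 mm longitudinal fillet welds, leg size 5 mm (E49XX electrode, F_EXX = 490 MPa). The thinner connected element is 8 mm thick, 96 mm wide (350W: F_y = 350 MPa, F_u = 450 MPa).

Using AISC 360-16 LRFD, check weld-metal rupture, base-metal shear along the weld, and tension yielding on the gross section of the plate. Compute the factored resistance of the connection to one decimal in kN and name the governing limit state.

Weld metal: throat = 0.707×5 = 3.535 mm, L = 2×118 = 236 mm. φR_n = 0.75 × 0.6 × 490 × 3.535 × 236 = 184.0 kN.
Base metal shear (8 mm plate): yield φR_n = 1.0×0.6×350×8×236 = 396.5 kN; rupture φR_n = 0.75×0.6×450×8×236 = 382.3 kN; take 382.3 kN (rupture).
Tension yield (gross): A_g = 96×8 = 768 mm². φR_n = 0.90 × 350 × 768 = 241.9 kN.
Governing: min(184.0, 382.3, 241.9) = 184.0 kN → weld metal.

184.0 kN (weld metal governs)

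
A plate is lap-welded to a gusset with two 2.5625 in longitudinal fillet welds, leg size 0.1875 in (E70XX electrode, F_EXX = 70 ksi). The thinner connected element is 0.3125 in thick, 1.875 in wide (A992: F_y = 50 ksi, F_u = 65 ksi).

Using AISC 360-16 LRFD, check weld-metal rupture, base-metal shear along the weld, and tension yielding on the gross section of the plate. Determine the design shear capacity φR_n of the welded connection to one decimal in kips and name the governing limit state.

21.4 kips (weld metal governs)

Weld metal: throat = 0.707×0.1875 = 0.13256 in, L = 2×2.5625 = 5.125 in. φR_n = 0.75 × 0.6 × 70 × 0.13256 × 5.125 = 21.4 kips.
Base metal shear (0.3125 in plate): yield φR_n = 1.0×0.6×50×0.3125×5.125 = 48.0 kips; rupture φR_n = 0.75×0.6×65×0.3125×5.125 = 46.8 kips; take 46.8 kips (rupture).
Tension yield (gross): A_g = 1.875×0.3125 = 0.58594 in². φR_n = 0.90 × 50 × 0.58594 = 26.4 kips.
Governing: min(21.4, 46.8, 26.4) = 21.4 kips → weld metal.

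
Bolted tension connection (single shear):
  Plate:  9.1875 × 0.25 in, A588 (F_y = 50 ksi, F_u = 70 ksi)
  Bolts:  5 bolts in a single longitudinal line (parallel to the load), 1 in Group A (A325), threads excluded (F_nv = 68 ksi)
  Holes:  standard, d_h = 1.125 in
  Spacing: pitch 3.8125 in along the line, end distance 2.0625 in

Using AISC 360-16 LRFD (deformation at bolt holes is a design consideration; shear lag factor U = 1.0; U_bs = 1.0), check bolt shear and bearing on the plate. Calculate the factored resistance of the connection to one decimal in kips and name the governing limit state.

Bolt shear: A_b = π(1)²/4 = 0.7854 in². φR_n = 0.75 × 68 × 0.7854 × 5 × 1 = 200.3 kips.
Bearing (0.25 in plate, F_u = 70 ksi): end bolts L_c = 2.0625 − 1.125/2 = 1.5, R_n = min(1.2×1.5×0.25×70, 2.4×1×0.25×70) = 31.5 kips/bolt; interior L_c = 3.8125 − 1.125 = 2.6875, R_n = 42 kips/bolt. φR_n = 0.75 × (1×31.5 + 4×42) = 149.6 kips.
Governing: min(200.3, 149.6) = 149.6 kips → bearing.

149.6 kips (bearing governs)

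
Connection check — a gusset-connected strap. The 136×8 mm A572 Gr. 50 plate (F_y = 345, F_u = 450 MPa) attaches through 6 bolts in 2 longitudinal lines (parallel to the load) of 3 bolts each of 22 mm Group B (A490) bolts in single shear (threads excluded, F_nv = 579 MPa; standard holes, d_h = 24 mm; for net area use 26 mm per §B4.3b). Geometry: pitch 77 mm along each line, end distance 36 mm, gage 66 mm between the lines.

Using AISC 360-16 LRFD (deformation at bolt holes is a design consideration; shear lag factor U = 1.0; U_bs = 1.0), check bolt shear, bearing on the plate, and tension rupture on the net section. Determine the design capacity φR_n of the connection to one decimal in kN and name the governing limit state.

Bolt shear: A_b = π(22)²/4 = 380.13 mm². φR_n = 0.75 × 579 × 380.13 × 6 × 1 = 990.4 kN.
Bearing (8 mm plate, F_u = 450 MPa): end bolts L_c = 36 − 24/2 = 24, R_n = min(1.2×24×8×450, 2.4×22×8×450) = 103.68 kN/bolt; interior L_c = 77 − 24 = 53, R_n = 190.08 kN/bolt. φR_n = 0.75 × (2×103.68 + 4×190.08) = 725.8 kN.
Tension rupture (net): A_n = (136 − 2×26)×8 = 672 mm² (U = 1.0, A_e = A_n). φR_n = 0.75 × 450 × 672 = 226.8 kN.
Governing: min(990.4, 725.8, 226.8) = 226.8 kN → net-section rupture.

226.8 kN (net-section rupture governs)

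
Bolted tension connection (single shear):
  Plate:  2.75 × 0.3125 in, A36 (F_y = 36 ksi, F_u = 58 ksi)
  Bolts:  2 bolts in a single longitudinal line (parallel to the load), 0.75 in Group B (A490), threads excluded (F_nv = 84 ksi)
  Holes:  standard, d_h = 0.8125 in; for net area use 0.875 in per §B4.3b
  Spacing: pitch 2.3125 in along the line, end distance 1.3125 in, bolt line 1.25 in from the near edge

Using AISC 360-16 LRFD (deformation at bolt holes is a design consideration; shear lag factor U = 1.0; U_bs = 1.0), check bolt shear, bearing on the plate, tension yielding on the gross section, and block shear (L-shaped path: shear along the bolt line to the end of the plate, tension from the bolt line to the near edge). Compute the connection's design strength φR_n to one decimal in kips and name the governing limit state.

27.8 kips (gross-section yield governs)

Bolt shear: A_b = π(0.75)²/4 = 0.44179 in². φR_n = 0.75 × 84 × 0.44179 × 2 × 1 = 55.7 kips.
Bearing (0.3125 in plate, F_u = 58 ksi): end bolts L_c = 1.3125 − 0.8125/2 = 0.90625, R_n = min(1.2×0.90625×0.3125×58, 2.4×0.75×0.3125×58) = 19.711 kips/bolt; interior L_c = 2.3125 − 0.8125 = 1.5, R_n = 32.625 kips/bolt. φR_n = 0.75 × (1×19.711 + 1×32.625) = 39.3 kips.
Tension yield (gross): A_g = 2.75×0.3125 = 0.85938 in². φR_n = 0.90 × 36 × 0.85938 = 27.8 kips.
Block shear: shear path 1×[1.3125+1×2.3125] = 1×3.625 in, A_gv = 1.1328, A_nv = 1×(3.625 − 1.5×0.875)×0.3125 = 0.72266 in²; tension to near edge: (1.25 − 0.5×0.875)×0.3125 = 0.25391 in². R_n = min(0.6×58×0.72266, 0.6×36×1.1328) + 1.0×58×0.25391 = min(25.149, 24.468) + 14.727 = 39.195 kips. φR_n = 0.75 × 39.195 = 29.4 kips.
Governing: min(55.7, 39.3, 27.8, 29.4) = 27.8 kips → gross-section yield.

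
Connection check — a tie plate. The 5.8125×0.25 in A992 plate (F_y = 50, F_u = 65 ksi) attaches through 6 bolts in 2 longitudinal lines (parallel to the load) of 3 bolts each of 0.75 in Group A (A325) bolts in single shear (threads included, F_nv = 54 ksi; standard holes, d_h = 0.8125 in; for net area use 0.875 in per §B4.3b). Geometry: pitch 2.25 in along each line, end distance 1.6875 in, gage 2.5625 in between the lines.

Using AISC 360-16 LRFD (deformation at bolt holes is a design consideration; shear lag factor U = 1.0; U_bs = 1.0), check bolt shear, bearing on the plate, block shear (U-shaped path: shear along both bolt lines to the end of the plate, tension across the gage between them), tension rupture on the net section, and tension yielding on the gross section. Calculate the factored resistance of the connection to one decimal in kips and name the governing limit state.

Bolt shear: A_b = π(0.75)²/4 = 0.44179 in². φR_n = 0.75 × 54 × 0.44179 × 6 × 1 = 107.4 kips.
Bearing (0.25 in plate, F_u = 65 ksi): end bolts L_c = 1.6875 − 0.8125/2 = 1.28125, R_n = min(1.2×1.28125×0.25×65, 2.4×0.75×0.25×65) = 24.984 kips/bolt; interior L_c = 2.25 − 0.8125 = 1.4375, R_n = 28.031 kips/bolt. φR_n = 0.75 × (2×24.984 + 4×28.031) = 121.6 kips.
Block shear: shear path 2×[1.6875+2×2.25] = 2×6.1875 in, A_gv = 3.0938, A_nv = 2×(6.1875 − 2.5×0.875)×0.25 = 2 in²; tension across gage: (2.5625 − 1×0.875)×0.25 = 0.42188 in². R_n = min(0.6×65×2, 0.6×50×3.0938) + 1.0×65×0.42188 = min(78, 92.814) + 27.422 = 105.42 kips. φR_n = 0.75 × 105.42 = 79.1 kips.
Tension rupture (net): A_n = (5.8125 − 2×0.875)×0.25 = 1.0156 in² (U = 1.0, A_e = A_n). φR_n = 0.75 × 65 × 1.0156 = 49.5 kips.
Tension yield (gross): A_g = 5.8125×0.25 = 1.4531 in². φR_n = 0.90 × 50 × 1.4531 = 65.4 kips.
Governing: min(107.4, 121.6, 79.1, 49.5, 65.4) = 49.5 kips → net-section rupture.

49.5 kips (net-section rupture governs)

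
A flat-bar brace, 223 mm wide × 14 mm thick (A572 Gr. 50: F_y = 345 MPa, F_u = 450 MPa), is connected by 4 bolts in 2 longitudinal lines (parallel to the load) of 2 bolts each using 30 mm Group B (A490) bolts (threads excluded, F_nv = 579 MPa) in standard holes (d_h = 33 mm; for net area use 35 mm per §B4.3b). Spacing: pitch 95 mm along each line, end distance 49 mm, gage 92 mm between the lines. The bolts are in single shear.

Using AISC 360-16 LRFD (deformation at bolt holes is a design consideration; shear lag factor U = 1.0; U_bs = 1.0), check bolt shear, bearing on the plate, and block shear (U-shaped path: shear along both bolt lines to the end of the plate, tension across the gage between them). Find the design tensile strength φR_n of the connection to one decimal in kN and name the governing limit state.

788.1 kN (block shear governs)

Bolt shear: A_b = π(30)²/4 = 706.86 mm². φR_n = 0.75 × 579 × 706.86 × 4 × 1 = 1227.8 kN.
Bearing (14 mm plate, F_u = 450 MPa): end bolts L_c = 49 − 33/2 = 32.5, R_n = min(1.2×32.5×14×450, 2.4×30×14×450) = 245.7 kN/bolt; interior L_c = 95 − 33 = 62, R_n = 453.6 kN/bolt. φR_n = 0.75 × (2×245.7 + 2×453.6) = 1049.0 kN.
Block shear: shear path 2×[49+1×95] = 2×144 mm, A_gv = 4032, A_nv = 2×(144 − 1.5×35)×14 = 2562 mm²; tension across gage: (92 − 1×35)×14 = 798 mm². R_n = min(0.6×450×2562, 0.6×345×4032) + 1.0×450×798 = min(691.74, 834.62) + 359.1 = 1050.8 kN. φR_n = 0.75 × 1050.8 = 788.1 kN.
Governing: min(1227.8, 1049.0, 788.1) = 788.1 kN → block shear.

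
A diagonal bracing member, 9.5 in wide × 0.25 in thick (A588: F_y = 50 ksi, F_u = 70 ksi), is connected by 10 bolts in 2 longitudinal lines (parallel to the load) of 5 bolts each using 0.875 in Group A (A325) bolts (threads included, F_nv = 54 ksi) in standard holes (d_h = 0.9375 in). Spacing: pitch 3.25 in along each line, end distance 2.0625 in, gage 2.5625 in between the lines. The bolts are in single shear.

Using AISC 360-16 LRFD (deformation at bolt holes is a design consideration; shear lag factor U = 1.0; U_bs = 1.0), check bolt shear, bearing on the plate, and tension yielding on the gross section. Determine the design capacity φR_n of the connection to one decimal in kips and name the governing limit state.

Bolt shear: A_b = π(0.875)²/4 = 0.60132 in². φR_n = 0.75 × 54 × 0.60132 × 10 × 1 = 243.5 kips.
Bearing (0.25 in plate, F_u = 70 ksi): end bolts L_c = 2.0625 − 0.9375/2 = 1.59375, R_n = min(1.2×1.59375×0.25×70, 2.4×0.875×0.25×70) = 33.469 kips/bolt; interior L_c = 3.25 − 0.9375 = 2.3125, R_n = 36.75 kips/bolt. φR_n = 0.75 × (2×33.469 + 8×36.75) = 270.7 kips.
Tension yield (gross): A_g = 9.5×0.25 = 2.375 in². φR_n = 0.90 × 50 × 2.375 = 106.9 kips.
Governing: min(243.5, 270.7, 106.9) = 106.9 kips → gross-section yield.

106.9 kips (gross-section yield governs)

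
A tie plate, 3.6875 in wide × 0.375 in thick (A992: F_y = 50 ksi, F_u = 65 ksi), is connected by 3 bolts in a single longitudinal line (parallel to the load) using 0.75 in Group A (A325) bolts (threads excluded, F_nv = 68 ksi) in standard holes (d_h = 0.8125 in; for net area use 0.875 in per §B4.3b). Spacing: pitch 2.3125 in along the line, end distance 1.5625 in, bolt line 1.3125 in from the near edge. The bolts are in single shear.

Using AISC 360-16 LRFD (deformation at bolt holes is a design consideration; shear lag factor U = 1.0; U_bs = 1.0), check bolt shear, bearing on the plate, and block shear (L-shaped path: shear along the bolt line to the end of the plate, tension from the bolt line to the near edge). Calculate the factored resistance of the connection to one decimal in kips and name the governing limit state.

Bolt shear: A_b = π(0.75)²/4 = 0.44179 in². φR_n = 0.75 × 68 × 0.44179 × 3 × 1 = 67.6 kips.
Bearing (0.375 in plate, F_u = 65 ksi): end bolts L_c = 1.5625 − 0.8125/2 = 1.15625, R_n = min(1.2×1.15625×0.375×65, 2.4×0.75×0.375×65) = 33.82 kips/bolt; interior L_c = 2.3125 − 0.8125 = 1.5, R_n = 43.875 kips/bolt. φR_n = 0.75 × (1×33.82 + 2×43.875) = 91.2 kips.
Block shear: shear path 1×[1.5625+2×2.3125] = 1×6.1875 in, A_gv = 2.3203, A_nv = 1×(6.1875 − 2.5×0.875)×0.375 = 1.5 in²; tension to near edge: (1.3125 − 0.5×0.875)×0.375 = 0.32813 in². R_n = min(0.6×65×1.5, 0.6×50×2.3203) + 1.0×65×0.32813 = min(58.5, 69.609) + 21.328 = 79.828 kips. φR_n = 0.75 × 79.828 = 59.9 kips.
Governing: min(67.6, 91.2, 59.9) = 59.9 kips → block shear.

59.9 kips (block shear governs)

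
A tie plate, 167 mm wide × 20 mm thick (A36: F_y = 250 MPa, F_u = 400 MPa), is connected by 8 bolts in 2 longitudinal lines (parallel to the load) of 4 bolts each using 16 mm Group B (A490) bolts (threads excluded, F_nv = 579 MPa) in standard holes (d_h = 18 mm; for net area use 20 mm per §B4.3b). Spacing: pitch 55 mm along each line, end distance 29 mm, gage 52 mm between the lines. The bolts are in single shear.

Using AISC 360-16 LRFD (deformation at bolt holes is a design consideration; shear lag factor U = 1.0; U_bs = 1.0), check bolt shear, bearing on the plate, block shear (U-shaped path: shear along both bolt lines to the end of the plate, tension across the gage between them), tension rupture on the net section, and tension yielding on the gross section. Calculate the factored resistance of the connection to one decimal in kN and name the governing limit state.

698.5 kN (bolt shear governs)

Bolt shear: A_b = π(16)²/4 = 201.06 mm². φR_n = 0.75 × 579 × 201.06 × 8 × 1 = 698.5 kN.
Bearing (20 mm plate, F_u = 400 MPa): end bolts L_c = 29 − 18/2 = 20, R_n = min(1.2×20×20×400, 2.4×16×20×400) = 192 kN/bolt; interior L_c = 55 − 18 = 37, R_n = 307.2 kN/bolt. φR_n = 0.75 × (2×192 + 6×307.2) = 1670.4 kN.
Block shear: shear path 2×[29+3×55] = 2×194 mm, A_gv = 7760, A_nv = 2×(194 − 3.5×20)×20 = 4960 mm²; tension across gage: (52 − 1×20)×20 = 640 mm². R_n = min(0.6×400×4960, 0.6×250×7760) + 1.0×400×640 = min(1190.4, 1164) + 256 = 1420 kN. φR_n = 0.75 × 1420 = 1065.0 kN.
Tension rupture (net): A_n = (167 − 2×20)×20 = 2540 mm² (U = 1.0, A_e = A_n). φR_n = 0.75 × 400 × 2540 = 762.0 kN.
Tension yield (gross): A_g = 167×20 = 3340 mm². φR_n = 0.90 × 250 × 3340 = 751.5 kN.
Governing: min(698.5, 1670.4, 1065.0, 762.0, 751.5) = 698.5 kN → bolt shear.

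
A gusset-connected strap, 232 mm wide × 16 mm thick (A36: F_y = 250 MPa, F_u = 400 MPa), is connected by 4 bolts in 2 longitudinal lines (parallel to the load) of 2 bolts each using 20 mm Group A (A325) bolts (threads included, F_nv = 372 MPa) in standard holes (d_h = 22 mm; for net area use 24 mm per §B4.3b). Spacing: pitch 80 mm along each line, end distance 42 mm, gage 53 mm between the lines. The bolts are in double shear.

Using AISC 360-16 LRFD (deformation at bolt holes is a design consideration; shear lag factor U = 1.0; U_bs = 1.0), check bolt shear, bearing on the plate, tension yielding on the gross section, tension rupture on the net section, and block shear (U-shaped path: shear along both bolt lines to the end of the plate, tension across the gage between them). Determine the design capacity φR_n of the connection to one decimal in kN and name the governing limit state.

Bolt shear: A_b = π(20)²/4 = 314.16 mm². φR_n = 0.75 × 372 × 314.16 × 4 × 2 = 701.2 kN.
Bearing (16 mm plate, F_u = 400 MPa): end bolts L_c = 42 − 22/2 = 31, R_n = min(1.2×31×16×400, 2.4×20×16×400) = 238.08 kN/bolt; interior L_c = 80 − 22 = 58, R_n = 307.2 kN/bolt. φR_n = 0.75 × (2×238.08 + 2×307.2) = 817.9 kN.
Tension yield (gross): A_g = 232×16 = 3712 mm². φR_n = 0.90 × 250 × 3712 = 835.2 kN.
Tension rupture (net): A_n = (232 − 2×24)×16 = 2944 mm² (U = 1.0, A_e = A_n). φR_n = 0.75 × 400 × 2944 = 883.2 kN.
Block shear: shear path 2×[42+1×80] = 2×122 mm, A_gv = 3904, A_nv = 2×(122 − 1.5×24)×16 = 2752 mm²; tension across gage: (53 − 1×24)×16 = 464 mm². R_n = min(0.6×400×2752, 0.6×250×3904) + 1.0×400×464 = min(660.48, 585.6) + 185.6 = 771.2 kN. φR_n = 0.75 × 771.2 = 578.4 kN.
Governing: min(701.2, 817.9, 835.2, 883.2, 578.4) = 578.4 kN → block shear.

578.4 kN (block shear governs)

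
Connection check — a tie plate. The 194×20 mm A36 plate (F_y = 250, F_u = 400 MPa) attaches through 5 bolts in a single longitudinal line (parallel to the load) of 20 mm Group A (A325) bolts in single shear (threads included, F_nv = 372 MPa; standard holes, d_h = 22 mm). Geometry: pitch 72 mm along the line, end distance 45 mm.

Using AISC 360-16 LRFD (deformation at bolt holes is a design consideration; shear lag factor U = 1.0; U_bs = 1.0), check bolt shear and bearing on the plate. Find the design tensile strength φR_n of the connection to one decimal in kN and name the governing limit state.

Bolt shear: A_b = π(20)²/4 = 314.16 mm². φR_n = 0.75 × 372 × 314.16 × 5 × 1 = 438.3 kN.
Bearing (20 mm plate, F_u = 400 MPa): end bolts L_c = 45 − 22/2 = 34, R_n = min(1.2×34×20×400, 2.4×20×20×400) = 326.4 kN/bolt; interior L_c = 72 − 22 = 50, R_n = 384 kN/bolt. φR_n = 0.75 × (1×326.4 + 4×384) = 1396.8 kN.
Governing: min(438.3, 1396.8) = 438.3 kN → bolt shear.

438.3 kN (bolt shear governs)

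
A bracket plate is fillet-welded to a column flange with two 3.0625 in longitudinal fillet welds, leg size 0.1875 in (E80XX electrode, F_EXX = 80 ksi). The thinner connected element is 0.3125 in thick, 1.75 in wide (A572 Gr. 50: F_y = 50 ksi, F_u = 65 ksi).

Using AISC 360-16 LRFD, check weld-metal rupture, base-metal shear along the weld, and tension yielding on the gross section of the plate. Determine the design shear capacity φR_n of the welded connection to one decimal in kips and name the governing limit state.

Weld metal: throat = 0.707×0.1875 = 0.13256 in, L = 2×3.0625 = 6.125 in. φR_n = 0.75 × 0.6 × 80 × 0.13256 × 6.125 = 29.2 kips.
Base metal shear (0.3125 in plate): yield φR_n = 1.0×0.6×50×0.3125×6.125 = 57.4 kips; rupture φR_n = 0.75×0.6×65×0.3125×6.125 = 56.0 kips; take 56.0 kips (rupture).
Tension yield (gross): A_g = 1.75×0.3125 = 0.54688 in². φR_n = 0.90 × 50 × 0.54688 = 24.6 kips.
Governing: min(29.2, 56.0, 24.6) = 24.6 kips → gross-section yield.

24.6 kips (gross-section yield governs)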